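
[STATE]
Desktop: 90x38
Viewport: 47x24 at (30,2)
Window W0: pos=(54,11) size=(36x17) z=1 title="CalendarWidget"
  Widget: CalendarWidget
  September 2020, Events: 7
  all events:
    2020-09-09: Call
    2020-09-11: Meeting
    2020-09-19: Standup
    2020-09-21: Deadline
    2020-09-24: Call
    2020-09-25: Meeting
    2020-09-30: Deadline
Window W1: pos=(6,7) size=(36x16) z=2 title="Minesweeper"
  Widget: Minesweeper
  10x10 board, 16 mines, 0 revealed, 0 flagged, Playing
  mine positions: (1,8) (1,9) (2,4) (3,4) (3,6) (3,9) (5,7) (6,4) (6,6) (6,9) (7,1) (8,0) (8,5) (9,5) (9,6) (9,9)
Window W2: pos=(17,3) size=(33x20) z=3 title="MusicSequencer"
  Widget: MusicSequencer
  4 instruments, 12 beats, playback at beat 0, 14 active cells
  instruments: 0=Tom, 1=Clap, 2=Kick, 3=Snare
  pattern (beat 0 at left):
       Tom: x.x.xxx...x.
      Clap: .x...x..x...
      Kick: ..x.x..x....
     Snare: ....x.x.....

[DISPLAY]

                                               
━━━━━━━━━━━━━━━━━━━┓                           
cer                ┃                           
───────────────────┨                           
678901             ┃                           
█···█·             ┃                           
··█···             ┃                           
·█····             ┃                           
█·····             ┃                           
                   ┃    ┏━━━━━━━━━━━━━━━━━━━━━━
                   ┃    ┃ CalendarWidget       
                   ┃    ┠──────────────────────
                   ┃    ┃          September 20
                   ┃    ┃Mo Tu We Th Fr Sa Su  
                   ┃    ┃    1  2  3  4  5  6  
                   ┃    ┃ 7  8  9* 10 11* 12 13
                   ┃    ┃14 15 16 17 18 19* 20 
                   ┃    ┃21* 22 23 24* 25* 26 2
                   ┃    ┃28 29 30*             
                   ┃    ┃                      
━━━━━━━━━━━━━━━━━━━┛    ┃                      
                        ┃                      
                        ┃                      
                        ┃                      


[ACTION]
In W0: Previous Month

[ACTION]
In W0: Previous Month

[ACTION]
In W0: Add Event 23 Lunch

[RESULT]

                                               
━━━━━━━━━━━━━━━━━━━┓                           
cer                ┃                           
───────────────────┨                           
678901             ┃                           
█···█·             ┃                           
··█···             ┃                           
·█····             ┃                           
█·····             ┃                           
                   ┃    ┏━━━━━━━━━━━━━━━━━━━━━━
                   ┃    ┃ CalendarWidget       
                   ┃    ┠──────────────────────
                   ┃    ┃            July 2020 
                   ┃    ┃Mo Tu We Th Fr Sa Su  
                   ┃    ┃       1  2  3  4  5  
                   ┃    ┃ 6  7  8  9 10 11 12  
                   ┃    ┃13 14 15 16 17 18 19  
                   ┃    ┃20 21 22 23* 24 25 26 
                   ┃    ┃27 28 29 30 31        
                   ┃    ┃                      
━━━━━━━━━━━━━━━━━━━┛    ┃                      
                        ┃                      
                        ┃                      
                        ┃                      


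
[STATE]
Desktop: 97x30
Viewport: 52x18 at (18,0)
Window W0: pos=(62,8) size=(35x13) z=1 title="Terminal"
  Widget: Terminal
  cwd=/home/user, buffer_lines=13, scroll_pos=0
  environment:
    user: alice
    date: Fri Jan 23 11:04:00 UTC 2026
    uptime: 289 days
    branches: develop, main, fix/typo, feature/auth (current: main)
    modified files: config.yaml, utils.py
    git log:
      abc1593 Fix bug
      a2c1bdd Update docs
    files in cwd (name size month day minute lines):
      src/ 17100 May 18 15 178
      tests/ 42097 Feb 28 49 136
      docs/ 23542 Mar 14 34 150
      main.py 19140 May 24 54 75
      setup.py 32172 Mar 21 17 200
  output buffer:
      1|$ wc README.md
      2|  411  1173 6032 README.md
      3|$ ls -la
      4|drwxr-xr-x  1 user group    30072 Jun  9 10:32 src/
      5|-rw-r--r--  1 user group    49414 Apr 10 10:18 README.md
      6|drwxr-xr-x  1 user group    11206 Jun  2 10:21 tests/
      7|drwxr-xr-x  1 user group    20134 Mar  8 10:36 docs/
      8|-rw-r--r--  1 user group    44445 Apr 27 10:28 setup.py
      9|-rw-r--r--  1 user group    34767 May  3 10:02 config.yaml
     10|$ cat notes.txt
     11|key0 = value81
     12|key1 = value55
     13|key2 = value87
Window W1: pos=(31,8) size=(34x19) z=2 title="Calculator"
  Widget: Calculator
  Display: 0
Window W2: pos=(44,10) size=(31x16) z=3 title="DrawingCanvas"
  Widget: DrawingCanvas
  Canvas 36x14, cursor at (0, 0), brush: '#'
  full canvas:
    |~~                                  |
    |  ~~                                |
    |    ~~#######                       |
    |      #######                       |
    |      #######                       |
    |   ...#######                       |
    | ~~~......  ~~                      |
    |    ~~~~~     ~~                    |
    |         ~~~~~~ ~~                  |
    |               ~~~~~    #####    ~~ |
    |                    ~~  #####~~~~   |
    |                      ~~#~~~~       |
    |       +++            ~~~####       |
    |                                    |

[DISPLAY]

                                                    
                                                    
                                                    
                                                    
                                                    
                                                    
                                                    
                                                    
             ┏━━━━━━━━━━━━━━━━━━━━━━━━━━━━━━━━┓━━━━━
             ┃ Calculator                     ┃ermin
             ┠────────────┏━━━━━━━━━━━━━━━━━━━━━━━━━
             ┃            ┃ DrawingCanvas           
             ┃┌───┬───┬───┠─────────────────────────
             ┃│ 7 │ 8 │ 9 ┃~~                       
             ┃├───┼───┼───┃  ~~                     
             ┃│ 4 │ 5 │ 6 ┃    ~~#######            
             ┃├───┼───┼───┃      #######            
             ┃│ 1 │ 2 │ 3 ┃      #######            


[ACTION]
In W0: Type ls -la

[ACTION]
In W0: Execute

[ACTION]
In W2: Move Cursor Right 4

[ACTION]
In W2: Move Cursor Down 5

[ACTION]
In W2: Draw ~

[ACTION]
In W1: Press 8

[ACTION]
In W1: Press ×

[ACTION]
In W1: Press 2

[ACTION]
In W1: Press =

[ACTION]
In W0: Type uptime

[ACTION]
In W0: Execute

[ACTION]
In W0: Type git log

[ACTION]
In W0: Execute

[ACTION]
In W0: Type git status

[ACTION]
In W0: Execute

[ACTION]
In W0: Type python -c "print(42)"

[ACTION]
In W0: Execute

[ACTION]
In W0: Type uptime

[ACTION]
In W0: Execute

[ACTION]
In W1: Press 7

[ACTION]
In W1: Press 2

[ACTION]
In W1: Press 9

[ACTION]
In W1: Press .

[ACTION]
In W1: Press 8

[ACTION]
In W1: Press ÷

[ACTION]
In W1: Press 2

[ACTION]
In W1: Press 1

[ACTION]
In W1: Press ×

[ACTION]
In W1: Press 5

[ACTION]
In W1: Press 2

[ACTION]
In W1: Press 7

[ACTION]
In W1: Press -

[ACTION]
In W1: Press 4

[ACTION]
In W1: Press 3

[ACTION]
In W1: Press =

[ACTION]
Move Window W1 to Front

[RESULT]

                                                    
                                                    
                                                    
                                                    
                                                    
                                                    
                                                    
                                                    
             ┏━━━━━━━━━━━━━━━━━━━━━━━━━━━━━━━━┓━━━━━
             ┃ Calculator                     ┃ermin
             ┠────────────────────────────────┨━━━━━
             ┃                     18271.50476┃     
             ┃┌───┬───┬───┬───┐               ┃─────
             ┃│ 7 │ 8 │ 9 │ ÷ │               ┃     
             ┃├───┼───┼───┼───┤               ┃     
             ┃│ 4 │ 5 │ 6 │ × │               ┃     
             ┃├───┼───┼───┼───┤               ┃     
             ┃│ 1 │ 2 │ 3 │ - │               ┃     


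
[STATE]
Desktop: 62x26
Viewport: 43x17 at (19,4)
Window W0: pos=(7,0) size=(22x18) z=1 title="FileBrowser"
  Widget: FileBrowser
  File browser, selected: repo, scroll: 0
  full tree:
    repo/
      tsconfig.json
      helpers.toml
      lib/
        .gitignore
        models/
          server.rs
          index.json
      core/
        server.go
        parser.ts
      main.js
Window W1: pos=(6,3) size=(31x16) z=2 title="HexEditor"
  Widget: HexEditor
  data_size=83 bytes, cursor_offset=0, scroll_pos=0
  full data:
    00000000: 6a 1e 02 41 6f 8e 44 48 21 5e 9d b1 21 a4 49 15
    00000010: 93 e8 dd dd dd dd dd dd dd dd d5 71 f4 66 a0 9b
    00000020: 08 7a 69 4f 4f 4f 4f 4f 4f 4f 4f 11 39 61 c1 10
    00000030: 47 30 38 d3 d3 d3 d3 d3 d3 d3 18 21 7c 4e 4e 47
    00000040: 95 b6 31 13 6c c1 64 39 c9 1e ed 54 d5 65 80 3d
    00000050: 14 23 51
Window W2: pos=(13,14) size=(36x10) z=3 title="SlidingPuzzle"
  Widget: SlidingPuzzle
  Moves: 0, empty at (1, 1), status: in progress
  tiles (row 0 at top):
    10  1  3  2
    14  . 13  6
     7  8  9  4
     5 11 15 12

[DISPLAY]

                 ┃                         
─────────────────┨                         
 1e 02 41 6f 8e 4┃                         
 e8 dd dd dd dd d┃                         
 7a 69 4f 4f 4f 4┃                         
 30 38 d3 d3 d3 d┃                         
 b6 31 13 6c c1 6┃                         
 23 51           ┃                         
                 ┃                         
                 ┃                         
━━━━━━━━━━━━━━━━━━━━━━━━━━━━━┓             
ingPuzzle                    ┃             
─────────────────────────────┨             
┬────┬────┬────┐             ┃             
│  1 │  3 │  2 │             ┃             
┼────┼────┼────┤             ┃             
│    │ 13 │  6 │             ┃             


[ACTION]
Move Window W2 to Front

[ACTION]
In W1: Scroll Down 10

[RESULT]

                 ┃                         
─────────────────┨                         
 23 51           ┃                         
                 ┃                         
                 ┃                         
                 ┃                         
                 ┃                         
                 ┃                         
                 ┃                         
                 ┃                         
━━━━━━━━━━━━━━━━━━━━━━━━━━━━━┓             
ingPuzzle                    ┃             
─────────────────────────────┨             
┬────┬────┬────┐             ┃             
│  1 │  3 │  2 │             ┃             
┼────┼────┼────┤             ┃             
│    │ 13 │  6 │             ┃             


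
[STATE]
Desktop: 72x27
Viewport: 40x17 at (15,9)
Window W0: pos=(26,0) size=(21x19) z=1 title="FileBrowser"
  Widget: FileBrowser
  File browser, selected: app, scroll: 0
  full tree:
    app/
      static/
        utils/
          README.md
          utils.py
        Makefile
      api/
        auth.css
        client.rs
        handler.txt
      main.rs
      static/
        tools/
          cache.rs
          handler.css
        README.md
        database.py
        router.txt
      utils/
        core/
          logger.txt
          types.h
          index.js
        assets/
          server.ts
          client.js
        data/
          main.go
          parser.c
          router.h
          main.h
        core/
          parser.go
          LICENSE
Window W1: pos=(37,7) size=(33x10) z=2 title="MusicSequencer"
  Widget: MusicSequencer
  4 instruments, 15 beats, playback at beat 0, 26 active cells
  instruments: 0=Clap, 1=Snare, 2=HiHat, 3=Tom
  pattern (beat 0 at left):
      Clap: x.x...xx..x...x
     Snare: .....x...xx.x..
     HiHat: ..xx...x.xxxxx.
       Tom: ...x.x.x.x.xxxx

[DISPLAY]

           ┃          ┠─────────────────
           ┃          ┃      ▼1234567890
           ┃          ┃  Clap█·█···██··█
           ┃          ┃ Snare·····█···██
           ┃          ┃ HiHat··██···█·██
           ┃          ┃   Tom···█·█·█·█·
           ┃          ┃                 
           ┃          ┗━━━━━━━━━━━━━━━━━
           ┃                   ┃        
           ┗━━━━━━━━━━━━━━━━━━━┛        
                                        
                                        
                                        
                                        
                                        
                                        
                                        


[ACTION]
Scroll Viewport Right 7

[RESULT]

    ┃          ┠────────────────────────
    ┃          ┃      ▼12345678901234   
    ┃          ┃  Clap█·█···██··█···█   
    ┃          ┃ Snare·····█···██·█··   
    ┃          ┃ HiHat··██···█·█████·   
    ┃          ┃   Tom···█·█·█·█·████   
    ┃          ┃                        
    ┃          ┗━━━━━━━━━━━━━━━━━━━━━━━━
    ┃                   ┃               
    ┗━━━━━━━━━━━━━━━━━━━┛               
                                        
                                        
                                        
                                        
                                        
                                        
                                        


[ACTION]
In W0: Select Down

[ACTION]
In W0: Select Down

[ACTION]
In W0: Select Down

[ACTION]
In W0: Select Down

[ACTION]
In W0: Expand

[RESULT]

    ┃    [-] st┠────────────────────────
    ┃      [+] ┃      ▼12345678901234   
    ┃      READ┃  Clap█·█···██··█···█   
    ┃      data┃ Snare·····█···██·█··   
    ┃      rout┃ HiHat··██···█·█████·   
    ┃    [+] ut┃   Tom···█·█·█·█·████   
    ┃          ┃                        
    ┃          ┗━━━━━━━━━━━━━━━━━━━━━━━━
    ┃                   ┃               
    ┗━━━━━━━━━━━━━━━━━━━┛               
                                        
                                        
                                        
                                        
                                        
                                        
                                        


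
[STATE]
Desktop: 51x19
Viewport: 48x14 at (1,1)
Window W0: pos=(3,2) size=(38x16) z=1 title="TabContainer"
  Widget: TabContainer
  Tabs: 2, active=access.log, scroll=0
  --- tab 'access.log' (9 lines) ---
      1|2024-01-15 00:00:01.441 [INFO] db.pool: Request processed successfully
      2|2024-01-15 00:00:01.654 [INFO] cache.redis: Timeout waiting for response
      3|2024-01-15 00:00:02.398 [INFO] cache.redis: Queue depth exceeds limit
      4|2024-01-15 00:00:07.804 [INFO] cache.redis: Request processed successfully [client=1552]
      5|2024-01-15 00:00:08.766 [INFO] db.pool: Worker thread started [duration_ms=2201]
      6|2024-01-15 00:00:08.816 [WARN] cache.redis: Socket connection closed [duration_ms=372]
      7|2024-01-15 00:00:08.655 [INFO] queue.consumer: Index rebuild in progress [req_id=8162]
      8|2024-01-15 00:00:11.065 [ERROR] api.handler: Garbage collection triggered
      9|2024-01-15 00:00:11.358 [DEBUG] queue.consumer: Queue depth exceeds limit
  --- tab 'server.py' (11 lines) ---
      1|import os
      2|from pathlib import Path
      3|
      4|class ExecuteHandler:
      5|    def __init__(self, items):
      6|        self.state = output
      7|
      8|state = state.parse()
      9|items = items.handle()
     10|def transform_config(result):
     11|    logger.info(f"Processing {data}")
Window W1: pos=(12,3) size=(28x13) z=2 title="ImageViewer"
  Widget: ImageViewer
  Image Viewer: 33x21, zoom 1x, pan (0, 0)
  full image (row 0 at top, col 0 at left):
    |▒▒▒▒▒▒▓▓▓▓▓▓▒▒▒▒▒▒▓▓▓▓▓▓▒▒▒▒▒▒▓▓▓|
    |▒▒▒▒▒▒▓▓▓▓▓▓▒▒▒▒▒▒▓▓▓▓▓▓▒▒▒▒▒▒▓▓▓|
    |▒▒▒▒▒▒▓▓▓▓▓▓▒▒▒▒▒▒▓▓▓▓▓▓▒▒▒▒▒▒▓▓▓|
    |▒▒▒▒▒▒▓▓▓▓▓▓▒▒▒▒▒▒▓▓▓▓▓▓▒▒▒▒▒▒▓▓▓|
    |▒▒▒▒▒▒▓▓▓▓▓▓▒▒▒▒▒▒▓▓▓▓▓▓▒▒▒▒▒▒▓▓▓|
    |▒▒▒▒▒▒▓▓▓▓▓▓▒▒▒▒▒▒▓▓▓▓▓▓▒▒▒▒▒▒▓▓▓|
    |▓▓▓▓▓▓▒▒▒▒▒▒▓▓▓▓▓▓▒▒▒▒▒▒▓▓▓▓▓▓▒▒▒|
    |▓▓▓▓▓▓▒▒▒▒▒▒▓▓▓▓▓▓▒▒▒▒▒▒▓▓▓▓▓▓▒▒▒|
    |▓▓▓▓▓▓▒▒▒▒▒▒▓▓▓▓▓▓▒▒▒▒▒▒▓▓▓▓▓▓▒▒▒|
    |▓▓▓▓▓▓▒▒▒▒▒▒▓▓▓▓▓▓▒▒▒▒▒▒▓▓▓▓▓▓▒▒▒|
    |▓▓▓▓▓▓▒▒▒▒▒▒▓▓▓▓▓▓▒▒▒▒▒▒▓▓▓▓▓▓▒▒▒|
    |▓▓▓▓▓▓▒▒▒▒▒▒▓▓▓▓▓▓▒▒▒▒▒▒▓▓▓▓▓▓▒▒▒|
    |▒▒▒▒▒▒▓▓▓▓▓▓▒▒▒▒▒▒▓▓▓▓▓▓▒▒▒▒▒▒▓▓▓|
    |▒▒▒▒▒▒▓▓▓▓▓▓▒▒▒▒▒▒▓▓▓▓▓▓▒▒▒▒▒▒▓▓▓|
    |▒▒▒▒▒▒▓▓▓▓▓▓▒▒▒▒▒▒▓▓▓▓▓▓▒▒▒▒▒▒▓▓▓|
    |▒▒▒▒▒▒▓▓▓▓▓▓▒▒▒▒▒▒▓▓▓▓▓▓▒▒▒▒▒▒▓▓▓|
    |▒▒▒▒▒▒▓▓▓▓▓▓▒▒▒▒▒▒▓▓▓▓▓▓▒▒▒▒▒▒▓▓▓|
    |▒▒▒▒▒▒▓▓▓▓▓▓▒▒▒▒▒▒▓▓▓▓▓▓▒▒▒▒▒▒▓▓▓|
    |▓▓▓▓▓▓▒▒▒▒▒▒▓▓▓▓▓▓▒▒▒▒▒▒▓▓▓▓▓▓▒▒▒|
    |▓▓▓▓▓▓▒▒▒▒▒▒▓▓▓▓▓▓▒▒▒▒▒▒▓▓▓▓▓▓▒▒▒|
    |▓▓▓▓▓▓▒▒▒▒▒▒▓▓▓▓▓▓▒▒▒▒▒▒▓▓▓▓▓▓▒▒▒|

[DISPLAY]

                                                
  ┏━━━━━━━━━━━━━━━━━━━━━━━━━━━━━━━━━━━━┓        
  ┃ TabCont┏━━━━━━━━━━━━━━━━━━━━━━━━━━┓┃        
  ┠────────┃ ImageViewer              ┃┨        
  ┃[access.┠──────────────────────────┨┃        
  ┃────────┃▒▒▒▒▒▒▓▓▓▓▓▓▒▒▒▒▒▒▓▓▓▓▓▓▒▒┃┃        
  ┃2024-01-┃▒▒▒▒▒▒▓▓▓▓▓▓▒▒▒▒▒▒▓▓▓▓▓▓▒▒┃┃        
  ┃2024-01-┃▒▒▒▒▒▒▓▓▓▓▓▓▒▒▒▒▒▒▓▓▓▓▓▓▒▒┃┃        
  ┃2024-01-┃▒▒▒▒▒▒▓▓▓▓▓▓▒▒▒▒▒▒▓▓▓▓▓▓▒▒┃┃        
  ┃2024-01-┃▒▒▒▒▒▒▓▓▓▓▓▓▒▒▒▒▒▒▓▓▓▓▓▓▒▒┃┃        
  ┃2024-01-┃▒▒▒▒▒▒▓▓▓▓▓▓▒▒▒▒▒▒▓▓▓▓▓▓▒▒┃┃        
  ┃2024-01-┃▓▓▓▓▓▓▒▒▒▒▒▒▓▓▓▓▓▓▒▒▒▒▒▒▓▓┃┃        
  ┃2024-01-┃▓▓▓▓▓▓▒▒▒▒▒▒▓▓▓▓▓▓▒▒▒▒▒▒▓▓┃┃        
  ┃2024-01-┃▓▓▓▓▓▓▒▒▒▒▒▒▓▓▓▓▓▓▒▒▒▒▒▒▓▓┃┃        


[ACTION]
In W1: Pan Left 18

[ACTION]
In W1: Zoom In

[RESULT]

                                                
  ┏━━━━━━━━━━━━━━━━━━━━━━━━━━━━━━━━━━━━┓        
  ┃ TabCont┏━━━━━━━━━━━━━━━━━━━━━━━━━━┓┃        
  ┠────────┃ ImageViewer              ┃┨        
  ┃[access.┠──────────────────────────┨┃        
  ┃────────┃▒▒▒▒▒▒▒▒▒▒▒▒▓▓▓▓▓▓▓▓▓▓▓▓▒▒┃┃        
  ┃2024-01-┃▒▒▒▒▒▒▒▒▒▒▒▒▓▓▓▓▓▓▓▓▓▓▓▓▒▒┃┃        
  ┃2024-01-┃▒▒▒▒▒▒▒▒▒▒▒▒▓▓▓▓▓▓▓▓▓▓▓▓▒▒┃┃        
  ┃2024-01-┃▒▒▒▒▒▒▒▒▒▒▒▒▓▓▓▓▓▓▓▓▓▓▓▓▒▒┃┃        
  ┃2024-01-┃▒▒▒▒▒▒▒▒▒▒▒▒▓▓▓▓▓▓▓▓▓▓▓▓▒▒┃┃        
  ┃2024-01-┃▒▒▒▒▒▒▒▒▒▒▒▒▓▓▓▓▓▓▓▓▓▓▓▓▒▒┃┃        
  ┃2024-01-┃▒▒▒▒▒▒▒▒▒▒▒▒▓▓▓▓▓▓▓▓▓▓▓▓▒▒┃┃        
  ┃2024-01-┃▒▒▒▒▒▒▒▒▒▒▒▒▓▓▓▓▓▓▓▓▓▓▓▓▒▒┃┃        
  ┃2024-01-┃▒▒▒▒▒▒▒▒▒▒▒▒▓▓▓▓▓▓▓▓▓▓▓▓▒▒┃┃        


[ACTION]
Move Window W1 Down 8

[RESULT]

                                                
  ┏━━━━━━━━━━━━━━━━━━━━━━━━━━━━━━━━━━━━┓        
  ┃ TabContainer                       ┃        
  ┠────────────────────────────────────┨        
  ┃[access.log]│ server.py             ┃        
  ┃────────┏━━━━━━━━━━━━━━━━━━━━━━━━━━┓┃        
  ┃2024-01-┃ ImageViewer              ┃┃        
  ┃2024-01-┠──────────────────────────┨┃        
  ┃2024-01-┃▒▒▒▒▒▒▒▒▒▒▒▒▓▓▓▓▓▓▓▓▓▓▓▓▒▒┃┃        
  ┃2024-01-┃▒▒▒▒▒▒▒▒▒▒▒▒▓▓▓▓▓▓▓▓▓▓▓▓▒▒┃┃        
  ┃2024-01-┃▒▒▒▒▒▒▒▒▒▒▒▒▓▓▓▓▓▓▓▓▓▓▓▓▒▒┃┃        
  ┃2024-01-┃▒▒▒▒▒▒▒▒▒▒▒▒▓▓▓▓▓▓▓▓▓▓▓▓▒▒┃┃        
  ┃2024-01-┃▒▒▒▒▒▒▒▒▒▒▒▒▓▓▓▓▓▓▓▓▓▓▓▓▒▒┃┃        
  ┃2024-01-┃▒▒▒▒▒▒▒▒▒▒▒▒▓▓▓▓▓▓▓▓▓▓▓▓▒▒┃┃        


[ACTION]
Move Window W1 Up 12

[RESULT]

           ┃ ImageViewer              ┃         
  ┏━━━━━━━━┠──────────────────────────┨┓        
  ┃ TabCont┃▒▒▒▒▒▒▒▒▒▒▒▒▓▓▓▓▓▓▓▓▓▓▓▓▒▒┃┃        
  ┠────────┃▒▒▒▒▒▒▒▒▒▒▒▒▓▓▓▓▓▓▓▓▓▓▓▓▒▒┃┨        
  ┃[access.┃▒▒▒▒▒▒▒▒▒▒▒▒▓▓▓▓▓▓▓▓▓▓▓▓▒▒┃┃        
  ┃────────┃▒▒▒▒▒▒▒▒▒▒▒▒▓▓▓▓▓▓▓▓▓▓▓▓▒▒┃┃        
  ┃2024-01-┃▒▒▒▒▒▒▒▒▒▒▒▒▓▓▓▓▓▓▓▓▓▓▓▓▒▒┃┃        
  ┃2024-01-┃▒▒▒▒▒▒▒▒▒▒▒▒▓▓▓▓▓▓▓▓▓▓▓▓▒▒┃┃        
  ┃2024-01-┃▒▒▒▒▒▒▒▒▒▒▒▒▓▓▓▓▓▓▓▓▓▓▓▓▒▒┃┃        
  ┃2024-01-┃▒▒▒▒▒▒▒▒▒▒▒▒▓▓▓▓▓▓▓▓▓▓▓▓▒▒┃┃        
  ┃2024-01-┃▒▒▒▒▒▒▒▒▒▒▒▒▓▓▓▓▓▓▓▓▓▓▓▓▒▒┃┃        
  ┃2024-01-┗━━━━━━━━━━━━━━━━━━━━━━━━━━┛┃        
  ┃2024-01-15 00:00:08.655 [INFO] queue┃        
  ┃2024-01-15 00:00:11.065 [ERROR] api.┃        


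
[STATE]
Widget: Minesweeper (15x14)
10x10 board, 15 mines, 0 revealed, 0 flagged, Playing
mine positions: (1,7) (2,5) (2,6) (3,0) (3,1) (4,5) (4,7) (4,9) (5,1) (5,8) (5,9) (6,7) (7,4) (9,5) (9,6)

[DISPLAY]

■■■■■■■■■■     
■■■■■■■■■■     
■■■■■■■■■■     
■■■■■■■■■■     
■■■■■■■■■■     
■■■■■■■■■■     
■■■■■■■■■■     
■■■■■■■■■■     
■■■■■■■■■■     
■■■■■■■■■■     
               
               
               
               


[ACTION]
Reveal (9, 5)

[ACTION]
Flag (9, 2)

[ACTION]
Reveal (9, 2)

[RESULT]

■■■■■■■■■■     
■■■■■■■✹■■     
■■■■■✹✹■■■     
✹✹■■■■■■■■     
■■■■■✹■✹■✹     
■✹■■■■■■✹✹     
■■■■■■■✹■■     
■■■■✹■■■■■     
■■■■■■■■■■     
■■■■■✹✹■■■     
               
               
               
               


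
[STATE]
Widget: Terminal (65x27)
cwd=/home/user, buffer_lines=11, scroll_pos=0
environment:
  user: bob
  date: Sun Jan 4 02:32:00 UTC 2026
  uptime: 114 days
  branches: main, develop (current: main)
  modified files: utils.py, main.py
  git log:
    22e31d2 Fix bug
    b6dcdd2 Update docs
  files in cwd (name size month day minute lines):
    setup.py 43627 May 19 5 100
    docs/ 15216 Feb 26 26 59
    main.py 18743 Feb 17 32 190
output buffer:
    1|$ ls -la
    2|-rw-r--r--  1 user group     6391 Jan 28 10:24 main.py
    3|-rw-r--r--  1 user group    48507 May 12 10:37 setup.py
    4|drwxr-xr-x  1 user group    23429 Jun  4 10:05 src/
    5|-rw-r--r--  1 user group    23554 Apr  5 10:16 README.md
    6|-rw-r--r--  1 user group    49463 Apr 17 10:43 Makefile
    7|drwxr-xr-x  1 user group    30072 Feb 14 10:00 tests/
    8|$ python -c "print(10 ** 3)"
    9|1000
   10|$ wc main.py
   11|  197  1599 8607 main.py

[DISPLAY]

$ ls -la                                                         
-rw-r--r--  1 user group     6391 Jan 28 10:24 main.py           
-rw-r--r--  1 user group    48507 May 12 10:37 setup.py          
drwxr-xr-x  1 user group    23429 Jun  4 10:05 src/              
-rw-r--r--  1 user group    23554 Apr  5 10:16 README.md         
-rw-r--r--  1 user group    49463 Apr 17 10:43 Makefile          
drwxr-xr-x  1 user group    30072 Feb 14 10:00 tests/            
$ python -c "print(10 ** 3)"                                     
1000                                                             
$ wc main.py                                                     
  197  1599 8607 main.py                                         
$ █                                                              
                                                                 
                                                                 
                                                                 
                                                                 
                                                                 
                                                                 
                                                                 
                                                                 
                                                                 
                                                                 
                                                                 
                                                                 
                                                                 
                                                                 
                                                                 


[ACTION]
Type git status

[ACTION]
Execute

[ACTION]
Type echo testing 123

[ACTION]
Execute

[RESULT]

$ ls -la                                                         
-rw-r--r--  1 user group     6391 Jan 28 10:24 main.py           
-rw-r--r--  1 user group    48507 May 12 10:37 setup.py          
drwxr-xr-x  1 user group    23429 Jun  4 10:05 src/              
-rw-r--r--  1 user group    23554 Apr  5 10:16 README.md         
-rw-r--r--  1 user group    49463 Apr 17 10:43 Makefile          
drwxr-xr-x  1 user group    30072 Feb 14 10:00 tests/            
$ python -c "print(10 ** 3)"                                     
1000                                                             
$ wc main.py                                                     
  197  1599 8607 main.py                                         
$ git status                                                     
On branch main                                                   
Changes not staged for commit:                                   
                                                                 
        modified:   utils.py                                     
        modified:   main.py                                      
$ echo testing 123                                               
testing 123                                                      
$ █                                                              
                                                                 
                                                                 
                                                                 
                                                                 
                                                                 
                                                                 
                                                                 


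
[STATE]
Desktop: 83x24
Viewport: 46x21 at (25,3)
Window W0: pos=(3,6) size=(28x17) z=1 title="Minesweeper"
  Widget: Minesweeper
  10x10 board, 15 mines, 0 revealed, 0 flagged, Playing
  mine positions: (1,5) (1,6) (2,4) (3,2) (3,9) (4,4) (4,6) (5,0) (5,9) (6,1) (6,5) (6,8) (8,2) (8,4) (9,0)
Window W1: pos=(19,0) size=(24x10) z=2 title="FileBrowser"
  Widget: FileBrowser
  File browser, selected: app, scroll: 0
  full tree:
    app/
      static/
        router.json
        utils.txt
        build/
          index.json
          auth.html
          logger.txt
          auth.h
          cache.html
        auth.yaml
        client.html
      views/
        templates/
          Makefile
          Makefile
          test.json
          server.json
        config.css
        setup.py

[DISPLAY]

 app/            ┃                            
+] static/       ┃                            
+] views/        ┃                            
                 ┃                            
                 ┃                            
                 ┃                            
━━━━━━━━━━━━━━━━━┛                            
     ┃                                        
     ┃                                        
     ┃                                        
     ┃                                        
     ┃                                        
     ┃                                        
     ┃                                        
     ┃                                        
     ┃                                        
     ┃                                        
     ┃                                        
     ┃                                        
━━━━━┛                                        
                                              


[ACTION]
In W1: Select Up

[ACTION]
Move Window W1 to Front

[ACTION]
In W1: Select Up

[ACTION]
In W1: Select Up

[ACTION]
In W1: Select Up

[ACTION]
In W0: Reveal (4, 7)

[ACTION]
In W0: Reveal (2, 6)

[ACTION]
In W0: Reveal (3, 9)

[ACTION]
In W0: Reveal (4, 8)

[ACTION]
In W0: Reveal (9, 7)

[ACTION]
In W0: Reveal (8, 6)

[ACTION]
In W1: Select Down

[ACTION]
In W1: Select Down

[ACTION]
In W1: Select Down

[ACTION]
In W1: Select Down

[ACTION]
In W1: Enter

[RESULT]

 app/            ┃                            
+] static/       ┃                            
-] views/        ┃                            
 [+] templates/  ┃                            
 config.css      ┃                            
 setup.py        ┃                            
━━━━━━━━━━━━━━━━━┛                            
     ┃                                        
     ┃                                        
     ┃                                        
     ┃                                        
     ┃                                        
     ┃                                        
     ┃                                        
     ┃                                        
     ┃                                        
     ┃                                        
     ┃                                        
     ┃                                        
━━━━━┛                                        
                                              


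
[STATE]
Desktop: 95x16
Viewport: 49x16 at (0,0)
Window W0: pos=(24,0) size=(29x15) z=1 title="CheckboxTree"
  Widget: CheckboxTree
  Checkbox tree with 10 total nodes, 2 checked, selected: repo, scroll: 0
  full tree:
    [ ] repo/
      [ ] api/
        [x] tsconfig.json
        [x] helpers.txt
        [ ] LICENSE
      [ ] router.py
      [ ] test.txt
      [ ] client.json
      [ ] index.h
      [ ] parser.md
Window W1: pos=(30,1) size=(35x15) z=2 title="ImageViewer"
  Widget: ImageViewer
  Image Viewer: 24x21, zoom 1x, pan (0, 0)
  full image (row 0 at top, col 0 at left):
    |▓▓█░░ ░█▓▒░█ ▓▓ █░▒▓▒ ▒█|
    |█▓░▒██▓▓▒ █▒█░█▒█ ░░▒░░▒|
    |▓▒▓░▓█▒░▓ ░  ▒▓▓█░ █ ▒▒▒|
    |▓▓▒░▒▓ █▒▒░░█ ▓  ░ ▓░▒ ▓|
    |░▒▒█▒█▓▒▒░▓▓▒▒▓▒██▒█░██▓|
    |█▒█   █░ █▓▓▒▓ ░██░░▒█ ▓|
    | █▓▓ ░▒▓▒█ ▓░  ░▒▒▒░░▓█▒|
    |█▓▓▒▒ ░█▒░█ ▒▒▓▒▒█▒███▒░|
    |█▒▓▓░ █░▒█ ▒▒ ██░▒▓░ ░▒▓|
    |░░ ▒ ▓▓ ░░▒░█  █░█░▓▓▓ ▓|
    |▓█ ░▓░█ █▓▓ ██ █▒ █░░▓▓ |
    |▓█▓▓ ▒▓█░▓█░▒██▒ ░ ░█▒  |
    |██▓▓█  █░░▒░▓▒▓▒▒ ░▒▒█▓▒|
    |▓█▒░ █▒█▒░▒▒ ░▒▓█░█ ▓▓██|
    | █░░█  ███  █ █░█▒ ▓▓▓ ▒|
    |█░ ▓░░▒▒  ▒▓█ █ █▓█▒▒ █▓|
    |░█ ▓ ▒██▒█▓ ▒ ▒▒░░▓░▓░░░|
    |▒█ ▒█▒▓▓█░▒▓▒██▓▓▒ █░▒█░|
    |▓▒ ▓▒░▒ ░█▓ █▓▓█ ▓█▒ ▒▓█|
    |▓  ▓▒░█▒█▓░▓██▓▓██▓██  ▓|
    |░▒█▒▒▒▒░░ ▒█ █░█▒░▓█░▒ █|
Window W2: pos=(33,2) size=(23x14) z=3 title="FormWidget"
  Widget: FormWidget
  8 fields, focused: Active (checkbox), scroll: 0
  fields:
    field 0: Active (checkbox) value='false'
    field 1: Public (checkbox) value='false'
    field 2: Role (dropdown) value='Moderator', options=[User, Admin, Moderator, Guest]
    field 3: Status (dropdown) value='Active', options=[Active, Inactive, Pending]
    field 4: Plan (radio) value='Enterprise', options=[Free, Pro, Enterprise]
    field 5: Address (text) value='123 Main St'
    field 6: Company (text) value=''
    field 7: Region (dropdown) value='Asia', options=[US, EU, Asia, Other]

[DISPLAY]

                        ┏━━━━━━━━━━━━━━━━━━━━━━━━
                        ┃ Chec┏━━━━━━━━━━━━━━━━━━
                        ┠─────┃ I┏━━━━━━━━━━━━━━━
                        ┃>[-] ┠──┃ FormWidget    
                        ┃   [-┃▓▓┠───────────────
                        ┃     ┃█▓┃> Active:     [
                        ┃     ┃▓▒┃  Public:     [
                        ┃     ┃▓▓┃  Role:       [
                        ┃   [ ┃░▒┃  Status:     [
                        ┃   [ ┃█▒┃  Plan:       (
                        ┃   [ ┃ █┃  Address:    [
                        ┃   [ ┃█▓┃  Company:    [
                        ┃   [ ┃█▒┃  Region:     [
                        ┃     ┃░░┃               
                        ┗━━━━━┃▓█┃               
                              ┗━━┗━━━━━━━━━━━━━━━


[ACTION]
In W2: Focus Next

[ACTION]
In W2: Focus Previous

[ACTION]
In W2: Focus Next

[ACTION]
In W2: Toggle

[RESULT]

                        ┏━━━━━━━━━━━━━━━━━━━━━━━━
                        ┃ Chec┏━━━━━━━━━━━━━━━━━━
                        ┠─────┃ I┏━━━━━━━━━━━━━━━
                        ┃>[-] ┠──┃ FormWidget    
                        ┃   [-┃▓▓┠───────────────
                        ┃     ┃█▓┃  Active:     [
                        ┃     ┃▓▒┃> Public:     [
                        ┃     ┃▓▓┃  Role:       [
                        ┃   [ ┃░▒┃  Status:     [
                        ┃   [ ┃█▒┃  Plan:       (
                        ┃   [ ┃ █┃  Address:    [
                        ┃   [ ┃█▓┃  Company:    [
                        ┃   [ ┃█▒┃  Region:     [
                        ┃     ┃░░┃               
                        ┗━━━━━┃▓█┃               
                              ┗━━┗━━━━━━━━━━━━━━━


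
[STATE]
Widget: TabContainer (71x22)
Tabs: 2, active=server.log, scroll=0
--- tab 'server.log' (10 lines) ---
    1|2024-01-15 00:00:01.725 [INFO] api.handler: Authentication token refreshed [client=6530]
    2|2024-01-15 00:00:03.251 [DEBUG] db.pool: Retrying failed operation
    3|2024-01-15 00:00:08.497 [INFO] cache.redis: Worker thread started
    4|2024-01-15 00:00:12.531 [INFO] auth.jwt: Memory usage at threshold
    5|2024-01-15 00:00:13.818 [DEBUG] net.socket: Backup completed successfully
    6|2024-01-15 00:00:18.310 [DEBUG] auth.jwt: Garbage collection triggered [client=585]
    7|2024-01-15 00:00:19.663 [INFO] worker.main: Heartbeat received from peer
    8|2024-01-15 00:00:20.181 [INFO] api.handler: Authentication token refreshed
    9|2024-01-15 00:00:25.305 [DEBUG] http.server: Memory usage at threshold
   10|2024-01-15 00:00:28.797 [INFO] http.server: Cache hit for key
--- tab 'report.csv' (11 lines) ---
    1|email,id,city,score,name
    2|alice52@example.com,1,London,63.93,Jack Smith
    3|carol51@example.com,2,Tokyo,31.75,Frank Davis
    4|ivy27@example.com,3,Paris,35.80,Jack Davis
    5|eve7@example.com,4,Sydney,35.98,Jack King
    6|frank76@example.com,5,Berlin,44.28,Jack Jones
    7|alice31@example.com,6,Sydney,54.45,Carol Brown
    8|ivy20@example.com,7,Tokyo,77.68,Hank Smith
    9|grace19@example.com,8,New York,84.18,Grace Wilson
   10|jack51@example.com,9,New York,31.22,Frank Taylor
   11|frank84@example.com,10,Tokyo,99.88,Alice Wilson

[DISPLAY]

[server.log]│ report.csv                                               
───────────────────────────────────────────────────────────────────────
2024-01-15 00:00:01.725 [INFO] api.handler: Authentication token refres
2024-01-15 00:00:03.251 [DEBUG] db.pool: Retrying failed operation     
2024-01-15 00:00:08.497 [INFO] cache.redis: Worker thread started      
2024-01-15 00:00:12.531 [INFO] auth.jwt: Memory usage at threshold     
2024-01-15 00:00:13.818 [DEBUG] net.socket: Backup completed successful
2024-01-15 00:00:18.310 [DEBUG] auth.jwt: Garbage collection triggered 
2024-01-15 00:00:19.663 [INFO] worker.main: Heartbeat received from pee
2024-01-15 00:00:20.181 [INFO] api.handler: Authentication token refres
2024-01-15 00:00:25.305 [DEBUG] http.server: Memory usage at threshold 
2024-01-15 00:00:28.797 [INFO] http.server: Cache hit for key          
                                                                       
                                                                       
                                                                       
                                                                       
                                                                       
                                                                       
                                                                       
                                                                       
                                                                       
                                                                       


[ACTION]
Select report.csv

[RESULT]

 server.log │[report.csv]                                              
───────────────────────────────────────────────────────────────────────
email,id,city,score,name                                               
alice52@example.com,1,London,63.93,Jack Smith                          
carol51@example.com,2,Tokyo,31.75,Frank Davis                          
ivy27@example.com,3,Paris,35.80,Jack Davis                             
eve7@example.com,4,Sydney,35.98,Jack King                              
frank76@example.com,5,Berlin,44.28,Jack Jones                          
alice31@example.com,6,Sydney,54.45,Carol Brown                         
ivy20@example.com,7,Tokyo,77.68,Hank Smith                             
grace19@example.com,8,New York,84.18,Grace Wilson                      
jack51@example.com,9,New York,31.22,Frank Taylor                       
frank84@example.com,10,Tokyo,99.88,Alice Wilson                        
                                                                       
                                                                       
                                                                       
                                                                       
                                                                       
                                                                       
                                                                       
                                                                       
                                                                       


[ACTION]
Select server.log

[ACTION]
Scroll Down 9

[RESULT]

[server.log]│ report.csv                                               
───────────────────────────────────────────────────────────────────────
2024-01-15 00:00:28.797 [INFO] http.server: Cache hit for key          
                                                                       
                                                                       
                                                                       
                                                                       
                                                                       
                                                                       
                                                                       
                                                                       
                                                                       
                                                                       
                                                                       
                                                                       
                                                                       
                                                                       
                                                                       
                                                                       
                                                                       
                                                                       
                                                                       
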